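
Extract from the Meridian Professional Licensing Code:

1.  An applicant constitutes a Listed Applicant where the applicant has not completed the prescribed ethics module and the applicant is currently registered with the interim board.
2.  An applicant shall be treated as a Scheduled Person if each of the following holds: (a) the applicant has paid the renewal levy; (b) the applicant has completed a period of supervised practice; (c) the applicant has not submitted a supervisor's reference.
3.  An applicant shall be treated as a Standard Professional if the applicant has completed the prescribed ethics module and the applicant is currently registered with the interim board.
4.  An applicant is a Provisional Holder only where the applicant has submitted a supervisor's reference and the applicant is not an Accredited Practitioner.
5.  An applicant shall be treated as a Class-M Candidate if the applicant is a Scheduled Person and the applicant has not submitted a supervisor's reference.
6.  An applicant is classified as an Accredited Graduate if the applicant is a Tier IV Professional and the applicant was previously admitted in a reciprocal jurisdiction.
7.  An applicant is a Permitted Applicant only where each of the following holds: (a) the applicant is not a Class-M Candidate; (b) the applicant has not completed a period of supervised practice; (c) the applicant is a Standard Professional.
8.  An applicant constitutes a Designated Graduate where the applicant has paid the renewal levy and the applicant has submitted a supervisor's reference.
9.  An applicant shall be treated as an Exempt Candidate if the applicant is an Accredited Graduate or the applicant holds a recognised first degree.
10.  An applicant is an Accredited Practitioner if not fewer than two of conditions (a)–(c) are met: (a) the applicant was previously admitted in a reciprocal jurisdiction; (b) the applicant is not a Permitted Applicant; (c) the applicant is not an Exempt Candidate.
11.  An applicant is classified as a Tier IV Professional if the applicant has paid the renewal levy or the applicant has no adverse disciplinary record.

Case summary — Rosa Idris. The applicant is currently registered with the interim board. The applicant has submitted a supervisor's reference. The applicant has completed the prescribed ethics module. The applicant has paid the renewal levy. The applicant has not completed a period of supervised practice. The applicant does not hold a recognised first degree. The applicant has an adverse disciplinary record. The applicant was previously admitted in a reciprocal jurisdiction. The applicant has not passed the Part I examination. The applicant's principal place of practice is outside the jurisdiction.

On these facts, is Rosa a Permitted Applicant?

Yes

paragraph 2 — Scheduled Person: [the applicant has paid the renewal levy? yes] AND [the applicant has completed a period of supervised practice? no] AND [the applicant has not submitted a supervisor's reference? no] → not satisfied.
paragraph 5 — Class-M Candidate: [Scheduled Person (paragraph 2)? no] AND [the applicant has not submitted a supervisor's reference? no] → not satisfied.
paragraph 3 — Standard Professional: [the applicant has completed the prescribed ethics module? yes] AND [the applicant is currently registered with the interim board? yes] → satisfied.
paragraph 7 — Permitted Applicant: [not a Class-M Candidate (paragraph 5)? yes] AND [the applicant has not completed a period of supervised practice? yes] AND [Standard Professional (paragraph 3)? yes] → satisfied.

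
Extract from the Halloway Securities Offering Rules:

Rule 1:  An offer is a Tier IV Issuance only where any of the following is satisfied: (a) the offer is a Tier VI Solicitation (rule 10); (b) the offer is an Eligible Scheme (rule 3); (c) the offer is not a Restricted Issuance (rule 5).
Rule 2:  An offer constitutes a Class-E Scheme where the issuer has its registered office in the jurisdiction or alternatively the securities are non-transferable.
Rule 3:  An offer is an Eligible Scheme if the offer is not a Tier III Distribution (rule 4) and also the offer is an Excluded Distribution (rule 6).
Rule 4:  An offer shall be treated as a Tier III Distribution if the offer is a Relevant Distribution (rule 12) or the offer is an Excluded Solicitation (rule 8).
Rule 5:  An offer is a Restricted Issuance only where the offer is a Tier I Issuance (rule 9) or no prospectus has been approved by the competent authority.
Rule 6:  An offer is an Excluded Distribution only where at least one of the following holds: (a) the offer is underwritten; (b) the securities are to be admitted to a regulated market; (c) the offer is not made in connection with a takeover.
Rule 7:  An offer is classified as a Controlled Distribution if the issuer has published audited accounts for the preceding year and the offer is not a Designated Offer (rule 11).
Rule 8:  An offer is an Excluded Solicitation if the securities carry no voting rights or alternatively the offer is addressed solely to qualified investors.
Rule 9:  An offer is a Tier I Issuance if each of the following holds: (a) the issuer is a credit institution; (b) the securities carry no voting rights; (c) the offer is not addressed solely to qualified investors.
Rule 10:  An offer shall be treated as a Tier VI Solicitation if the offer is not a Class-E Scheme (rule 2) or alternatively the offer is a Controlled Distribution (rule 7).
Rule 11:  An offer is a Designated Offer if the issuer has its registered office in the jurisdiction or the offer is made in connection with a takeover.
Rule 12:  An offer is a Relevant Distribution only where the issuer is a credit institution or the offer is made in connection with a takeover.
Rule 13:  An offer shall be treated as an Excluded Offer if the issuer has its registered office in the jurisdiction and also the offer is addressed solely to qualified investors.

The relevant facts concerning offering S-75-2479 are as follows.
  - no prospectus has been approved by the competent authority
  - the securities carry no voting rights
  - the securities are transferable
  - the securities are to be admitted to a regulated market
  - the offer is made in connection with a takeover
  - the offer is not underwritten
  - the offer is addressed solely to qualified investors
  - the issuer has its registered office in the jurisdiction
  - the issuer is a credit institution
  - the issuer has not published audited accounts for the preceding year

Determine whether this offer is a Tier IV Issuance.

No

rule 2 — Class-E Scheme: [the issuer has its registered office in the jurisdiction? yes] OR [the securities are non-transferable? no] → satisfied.
rule 11 — Designated Offer: [the issuer has its registered office in the jurisdiction? yes] OR [the offer is made in connection with a takeover? yes] → satisfied.
rule 7 — Controlled Distribution: [the issuer has published audited accounts for the preceding year? no] AND [not a Designated Offer (rule 11)? no] → not satisfied.
rule 10 — Tier VI Solicitation: [not a Class-E Scheme (rule 2)? no] OR [Controlled Distribution (rule 7)? no] → not satisfied.
rule 12 — Relevant Distribution: [the issuer is a credit institution? yes] OR [the offer is made in connection with a takeover? yes] → satisfied.
rule 8 — Excluded Solicitation: [the securities carry no voting rights? yes] OR [the offer is addressed solely to qualified investors? yes] → satisfied.
rule 4 — Tier III Distribution: [Relevant Distribution (rule 12)? yes] OR [Excluded Solicitation (rule 8)? yes] → satisfied.
rule 6 — Excluded Distribution: [the offer is underwritten? no] OR [the securities are to be admitted to a regulated market? yes] OR [the offer is not made in connection with a takeover? no] → satisfied.
rule 3 — Eligible Scheme: [not a Tier III Distribution (rule 4)? no] AND [Excluded Distribution (rule 6)? yes] → not satisfied.
rule 9 — Tier I Issuance: [the issuer is a credit institution? yes] AND [the securities carry no voting rights? yes] AND [the offer is not addressed solely to qualified investors? no] → not satisfied.
rule 5 — Restricted Issuance: [Tier I Issuance (rule 9)? no] OR [no prospectus has been approved by the competent authority? yes] → satisfied.
rule 1 — Tier IV Issuance: [Tier VI Solicitation (rule 10)? no] OR [Eligible Scheme (rule 3)? no] OR [not a Restricted Issuance (rule 5)? no] → not satisfied.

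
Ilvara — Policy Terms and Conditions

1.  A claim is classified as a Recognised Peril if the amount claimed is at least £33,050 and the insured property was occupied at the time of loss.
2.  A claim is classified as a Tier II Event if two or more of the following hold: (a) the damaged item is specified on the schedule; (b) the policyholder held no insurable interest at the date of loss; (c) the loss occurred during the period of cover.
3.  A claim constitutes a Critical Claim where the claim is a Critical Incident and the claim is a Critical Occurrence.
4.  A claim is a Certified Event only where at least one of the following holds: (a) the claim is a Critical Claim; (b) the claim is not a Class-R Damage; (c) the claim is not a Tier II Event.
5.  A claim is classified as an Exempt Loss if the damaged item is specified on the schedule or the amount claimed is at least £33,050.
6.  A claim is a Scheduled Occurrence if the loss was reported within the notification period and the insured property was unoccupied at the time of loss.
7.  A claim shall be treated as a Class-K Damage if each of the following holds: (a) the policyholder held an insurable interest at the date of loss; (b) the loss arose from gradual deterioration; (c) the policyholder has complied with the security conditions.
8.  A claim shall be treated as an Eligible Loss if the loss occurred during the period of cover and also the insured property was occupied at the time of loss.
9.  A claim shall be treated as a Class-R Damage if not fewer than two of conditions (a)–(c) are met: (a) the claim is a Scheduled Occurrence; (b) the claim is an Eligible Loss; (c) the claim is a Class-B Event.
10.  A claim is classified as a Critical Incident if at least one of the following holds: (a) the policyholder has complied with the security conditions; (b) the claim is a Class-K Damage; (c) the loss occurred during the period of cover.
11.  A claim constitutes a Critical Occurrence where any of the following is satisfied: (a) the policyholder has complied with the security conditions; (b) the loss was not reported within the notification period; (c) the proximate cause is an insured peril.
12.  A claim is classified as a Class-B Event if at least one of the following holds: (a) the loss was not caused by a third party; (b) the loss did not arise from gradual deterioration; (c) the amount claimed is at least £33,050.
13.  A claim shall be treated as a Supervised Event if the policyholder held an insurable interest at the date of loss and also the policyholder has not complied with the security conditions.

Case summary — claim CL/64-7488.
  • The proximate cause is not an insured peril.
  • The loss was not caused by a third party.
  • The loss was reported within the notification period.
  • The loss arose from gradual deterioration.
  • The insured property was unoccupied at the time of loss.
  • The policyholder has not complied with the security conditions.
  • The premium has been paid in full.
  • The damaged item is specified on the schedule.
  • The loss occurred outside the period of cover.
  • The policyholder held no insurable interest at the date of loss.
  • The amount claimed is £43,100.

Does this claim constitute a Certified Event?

paragraph 7 — Class-K Damage: [the policyholder held an insurable interest at the date of loss? no] AND [the loss arose from gradual deterioration? yes] AND [the policyholder has complied with the security conditions? no] → not satisfied.
paragraph 10 — Critical Incident: [the policyholder has complied with the security conditions? no] OR [Class-K Damage (paragraph 7)? no] OR [the loss occurred during the period of cover? no] → not satisfied.
paragraph 11 — Critical Occurrence: [the policyholder has complied with the security conditions? no] OR [the loss was not reported within the notification period? no] OR [the proximate cause is an insured peril? no] → not satisfied.
paragraph 3 — Critical Claim: [Critical Incident (paragraph 10)? no] AND [Critical Occurrence (paragraph 11)? no] → not satisfied.
paragraph 6 — Scheduled Occurrence: [the loss was reported within the notification period? yes] AND [the insured property was unoccupied at the time of loss? yes] → satisfied.
paragraph 8 — Eligible Loss: [the loss occurred during the period of cover? no] AND [the insured property was occupied at the time of loss? no] → not satisfied.
paragraph 12 — Class-B Event: [the loss was not caused by a third party? yes] OR [the loss did not arise from gradual deterioration? no] OR [amount claimed: £43,100 ≥ £33,050? yes] → satisfied.
paragraph 9 — Class-R Damage: Scheduled Occurrence (paragraph 6)? yes; Eligible Loss (paragraph 8)? no; Class-B Event (paragraph 12)? yes — 2 of 3 hold (need ≥2) → satisfied.
paragraph 2 — Tier II Event: the damaged item is specified on the schedule? yes; the policyholder held no insurable interest at the date of loss? yes; the loss occurred during the period of cover? no — 2 of 3 hold (need ≥2) → satisfied.
paragraph 4 — Certified Event: [Critical Claim (paragraph 3)? no] OR [not a Class-R Damage (paragraph 9)? no] OR [not a Tier II Event (paragraph 2)? no] → not satisfied.

No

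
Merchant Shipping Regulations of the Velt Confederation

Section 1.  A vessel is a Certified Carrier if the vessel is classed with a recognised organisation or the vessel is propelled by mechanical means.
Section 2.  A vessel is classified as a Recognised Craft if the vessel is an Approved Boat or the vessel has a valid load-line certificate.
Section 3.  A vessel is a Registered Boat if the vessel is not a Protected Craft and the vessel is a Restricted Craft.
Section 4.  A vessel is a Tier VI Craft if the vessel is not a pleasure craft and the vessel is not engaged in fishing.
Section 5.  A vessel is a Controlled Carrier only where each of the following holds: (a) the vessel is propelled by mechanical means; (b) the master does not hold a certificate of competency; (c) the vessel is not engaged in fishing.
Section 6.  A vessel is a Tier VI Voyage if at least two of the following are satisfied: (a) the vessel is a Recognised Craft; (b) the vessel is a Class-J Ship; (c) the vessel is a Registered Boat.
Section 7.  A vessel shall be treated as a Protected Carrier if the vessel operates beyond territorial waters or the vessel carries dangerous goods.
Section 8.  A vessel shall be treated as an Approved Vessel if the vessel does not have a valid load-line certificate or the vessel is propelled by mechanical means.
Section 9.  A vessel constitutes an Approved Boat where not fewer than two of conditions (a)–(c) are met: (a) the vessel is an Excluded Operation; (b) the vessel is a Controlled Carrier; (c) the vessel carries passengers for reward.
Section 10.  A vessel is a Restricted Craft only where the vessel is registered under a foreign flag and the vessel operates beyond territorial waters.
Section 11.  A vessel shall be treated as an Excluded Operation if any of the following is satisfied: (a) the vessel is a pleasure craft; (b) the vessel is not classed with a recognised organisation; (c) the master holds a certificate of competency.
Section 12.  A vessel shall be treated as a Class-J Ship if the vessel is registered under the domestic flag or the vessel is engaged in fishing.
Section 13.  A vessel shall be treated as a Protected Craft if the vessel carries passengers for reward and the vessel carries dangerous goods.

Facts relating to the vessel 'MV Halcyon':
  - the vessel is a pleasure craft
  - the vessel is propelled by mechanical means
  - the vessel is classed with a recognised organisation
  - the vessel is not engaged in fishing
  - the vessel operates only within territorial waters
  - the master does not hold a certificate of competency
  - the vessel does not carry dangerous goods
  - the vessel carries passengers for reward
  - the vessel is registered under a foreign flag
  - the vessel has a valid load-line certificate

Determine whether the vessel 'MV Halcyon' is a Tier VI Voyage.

No

Under section 11: the vessel is a pleasure craft? yes; or the vessel is not classed with a recognised organisation? no; or the master holds a certificate of competency? no. So the vessel is an Excluded Operation.
Under section 5: the vessel is propelled by mechanical means? yes; and the master does not hold a certificate of competency? yes; and the vessel is not engaged in fishing? yes. So the vessel is a Controlled Carrier.
Under section 9: Excluded Operation (section 11)? yes; Controlled Carrier (section 5)? yes; the vessel carries passengers for reward? yes — 3 of 3 hold (need ≥2) → satisfied.
Under section 2: Approved Boat (section 9)? yes; or the vessel has a valid load-line certificate? yes. So the vessel is a Recognised Craft.
Under section 12: the vessel is registered under the domestic flag? no; or the vessel is engaged in fishing? no. So the vessel is not a Class-J Ship.
Under section 13: the vessel carries passengers for reward? yes; and the vessel carries dangerous goods? no. So the vessel is not a Protected Craft.
Under section 10: the vessel is registered under a foreign flag? yes; and the vessel operates beyond territorial waters? no. So the vessel is not a Restricted Craft.
Under section 3: not a Protected Craft (section 13)? yes; and Restricted Craft (section 10)? no. So the vessel is not a Registered Boat.
Under section 6: Recognised Craft (section 2)? yes; Class-J Ship (section 12)? no; Registered Boat (section 3)? no — 1 of 3 hold (need ≥2) → not satisfied.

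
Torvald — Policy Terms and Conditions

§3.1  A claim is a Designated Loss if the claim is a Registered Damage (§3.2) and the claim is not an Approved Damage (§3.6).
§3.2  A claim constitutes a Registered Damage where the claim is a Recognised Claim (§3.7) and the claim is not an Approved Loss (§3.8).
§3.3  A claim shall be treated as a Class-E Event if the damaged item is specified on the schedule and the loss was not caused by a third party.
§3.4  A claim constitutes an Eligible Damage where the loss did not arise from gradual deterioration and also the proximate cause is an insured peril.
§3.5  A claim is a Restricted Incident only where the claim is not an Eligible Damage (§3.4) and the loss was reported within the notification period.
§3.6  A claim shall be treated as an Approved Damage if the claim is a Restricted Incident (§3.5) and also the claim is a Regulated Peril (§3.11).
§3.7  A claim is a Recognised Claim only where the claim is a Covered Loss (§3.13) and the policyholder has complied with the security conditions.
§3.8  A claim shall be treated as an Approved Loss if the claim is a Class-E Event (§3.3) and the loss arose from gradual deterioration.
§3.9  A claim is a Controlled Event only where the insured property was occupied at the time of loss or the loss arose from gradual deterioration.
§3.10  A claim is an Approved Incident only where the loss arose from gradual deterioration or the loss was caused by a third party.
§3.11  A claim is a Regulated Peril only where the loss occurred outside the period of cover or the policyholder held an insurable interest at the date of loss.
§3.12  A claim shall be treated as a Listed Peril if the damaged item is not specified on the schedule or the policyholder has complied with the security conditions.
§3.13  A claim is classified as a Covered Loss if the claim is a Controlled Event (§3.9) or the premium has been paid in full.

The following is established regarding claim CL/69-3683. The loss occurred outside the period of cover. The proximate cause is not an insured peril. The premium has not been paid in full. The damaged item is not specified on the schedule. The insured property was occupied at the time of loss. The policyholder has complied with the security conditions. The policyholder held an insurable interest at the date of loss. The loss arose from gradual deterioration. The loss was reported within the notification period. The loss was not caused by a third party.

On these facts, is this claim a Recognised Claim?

Yes

§3.9 — Controlled Event: [the insured property was occupied at the time of loss? yes] OR [the loss arose from gradual deterioration? yes] → satisfied.
§3.13 — Covered Loss: [Controlled Event (§3.9)? yes] OR [the premium has been paid in full? no] → satisfied.
§3.7 — Recognised Claim: [Covered Loss (§3.13)? yes] AND [the policyholder has complied with the security conditions? yes] → satisfied.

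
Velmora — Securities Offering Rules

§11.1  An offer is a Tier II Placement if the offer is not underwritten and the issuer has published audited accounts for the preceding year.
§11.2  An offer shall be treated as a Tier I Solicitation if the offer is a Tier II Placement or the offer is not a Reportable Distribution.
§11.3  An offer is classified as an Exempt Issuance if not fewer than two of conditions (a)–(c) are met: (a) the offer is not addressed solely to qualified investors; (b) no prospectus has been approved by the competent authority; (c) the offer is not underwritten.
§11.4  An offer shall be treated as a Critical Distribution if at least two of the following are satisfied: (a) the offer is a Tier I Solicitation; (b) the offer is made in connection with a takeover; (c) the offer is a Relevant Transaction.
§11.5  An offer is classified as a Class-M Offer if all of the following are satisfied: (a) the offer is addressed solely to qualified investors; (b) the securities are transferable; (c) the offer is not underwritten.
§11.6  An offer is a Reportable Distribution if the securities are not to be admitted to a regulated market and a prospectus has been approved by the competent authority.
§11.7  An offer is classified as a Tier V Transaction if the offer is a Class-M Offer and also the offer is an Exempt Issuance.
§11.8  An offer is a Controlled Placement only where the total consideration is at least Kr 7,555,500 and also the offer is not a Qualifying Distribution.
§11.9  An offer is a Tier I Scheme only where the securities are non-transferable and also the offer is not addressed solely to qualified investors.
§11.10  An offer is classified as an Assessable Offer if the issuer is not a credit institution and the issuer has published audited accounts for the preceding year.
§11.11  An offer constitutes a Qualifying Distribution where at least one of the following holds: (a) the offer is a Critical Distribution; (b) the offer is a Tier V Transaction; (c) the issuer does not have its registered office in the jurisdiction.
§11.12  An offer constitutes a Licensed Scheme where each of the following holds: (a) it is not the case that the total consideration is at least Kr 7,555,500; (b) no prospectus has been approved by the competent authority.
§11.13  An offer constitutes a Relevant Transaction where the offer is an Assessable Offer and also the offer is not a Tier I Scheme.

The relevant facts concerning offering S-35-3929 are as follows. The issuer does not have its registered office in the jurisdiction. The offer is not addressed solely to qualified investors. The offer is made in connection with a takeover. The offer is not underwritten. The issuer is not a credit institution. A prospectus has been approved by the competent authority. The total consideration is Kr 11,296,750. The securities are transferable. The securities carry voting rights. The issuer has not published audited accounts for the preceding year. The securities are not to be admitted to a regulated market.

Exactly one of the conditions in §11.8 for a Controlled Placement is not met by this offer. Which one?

§11.1 — Tier II Placement: [the offer is not underwritten? yes] AND [the issuer has published audited accounts for the preceding year? no] → not satisfied.
§11.6 — Reportable Distribution: [the securities are not to be admitted to a regulated market? yes] AND [a prospectus has been approved by the competent authority? yes] → satisfied.
§11.2 — Tier I Solicitation: [Tier II Placement (§11.1)? no] OR [not a Reportable Distribution (§11.6)? no] → not satisfied.
§11.10 — Assessable Offer: [the issuer is not a credit institution? yes] AND [the issuer has published audited accounts for the preceding year? no] → not satisfied.
§11.9 — Tier I Scheme: [the securities are non-transferable? no] AND [the offer is not addressed solely to qualified investors? yes] → not satisfied.
§11.13 — Relevant Transaction: [Assessable Offer (§11.10)? no] AND [not a Tier I Scheme (§11.9)? yes] → not satisfied.
§11.4 — Critical Distribution: Tier I Solicitation (§11.2)? no; the offer is made in connection with a takeover? yes; Relevant Transaction (§11.13)? no — 1 of 3 hold (need ≥2) → not satisfied.
§11.5 — Class-M Offer: [the offer is addressed solely to qualified investors? no] AND [the securities are transferable? yes] AND [the offer is not underwritten? yes] → not satisfied.
§11.3 — Exempt Issuance: the offer is not addressed solely to qualified investors? yes; no prospectus has been approved by the competent authority? no; the offer is not underwritten? yes — 2 of 3 hold (need ≥2) → satisfied.
§11.7 — Tier V Transaction: [Class-M Offer (§11.5)? no] AND [Exempt Issuance (§11.3)? yes] → not satisfied.
§11.11 — Qualifying Distribution: [Critical Distribution (§11.4)? no] OR [Tier V Transaction (§11.7)? no] OR [the issuer does not have its registered office in the jurisdiction? yes] → satisfied.
§11.8 — Controlled Placement: [total consideration: Kr 11,296,750 ≥ Kr 7,555,500? yes] AND [not a Qualifying Distribution (§11.11)? no] → not satisfied.

Qualifying Distribution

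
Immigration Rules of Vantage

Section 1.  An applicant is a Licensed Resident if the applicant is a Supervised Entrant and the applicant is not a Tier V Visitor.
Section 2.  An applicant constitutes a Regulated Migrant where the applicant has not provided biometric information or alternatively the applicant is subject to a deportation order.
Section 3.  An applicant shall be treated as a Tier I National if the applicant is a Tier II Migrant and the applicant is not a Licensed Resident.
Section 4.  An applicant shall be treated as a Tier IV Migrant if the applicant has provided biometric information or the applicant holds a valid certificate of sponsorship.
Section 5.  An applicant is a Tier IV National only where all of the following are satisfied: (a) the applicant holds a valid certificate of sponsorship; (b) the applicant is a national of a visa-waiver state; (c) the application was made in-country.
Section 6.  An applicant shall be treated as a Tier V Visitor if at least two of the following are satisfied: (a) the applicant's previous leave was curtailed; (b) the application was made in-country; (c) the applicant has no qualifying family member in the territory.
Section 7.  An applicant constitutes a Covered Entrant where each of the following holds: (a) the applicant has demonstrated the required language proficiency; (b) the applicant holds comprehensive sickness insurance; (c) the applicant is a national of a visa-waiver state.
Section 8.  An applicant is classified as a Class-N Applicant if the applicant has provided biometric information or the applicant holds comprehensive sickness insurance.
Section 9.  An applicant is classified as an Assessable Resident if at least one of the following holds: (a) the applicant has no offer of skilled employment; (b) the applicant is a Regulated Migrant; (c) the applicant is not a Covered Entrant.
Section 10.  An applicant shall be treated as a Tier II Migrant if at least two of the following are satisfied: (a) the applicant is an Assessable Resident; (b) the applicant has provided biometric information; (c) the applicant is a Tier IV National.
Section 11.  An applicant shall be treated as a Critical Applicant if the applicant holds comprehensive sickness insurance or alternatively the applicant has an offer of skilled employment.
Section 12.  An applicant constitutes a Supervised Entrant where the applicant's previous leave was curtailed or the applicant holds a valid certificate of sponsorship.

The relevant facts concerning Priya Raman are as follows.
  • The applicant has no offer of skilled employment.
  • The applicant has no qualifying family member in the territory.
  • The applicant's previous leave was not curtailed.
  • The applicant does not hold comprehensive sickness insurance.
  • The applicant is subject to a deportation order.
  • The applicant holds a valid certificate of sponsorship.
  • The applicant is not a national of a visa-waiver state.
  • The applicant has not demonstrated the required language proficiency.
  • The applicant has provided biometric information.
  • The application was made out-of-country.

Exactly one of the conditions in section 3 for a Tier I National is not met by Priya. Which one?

Under section 2: the applicant has not provided biometric information? no; or the applicant is subject to a deportation order? yes. So the applicant is a Regulated Migrant.
Under section 7: the applicant has demonstrated the required language proficiency? no; and the applicant holds comprehensive sickness insurance? no; and the applicant is a national of a visa-waiver state? no. So the applicant is not a Covered Entrant.
Under section 9: the applicant has no offer of skilled employment? yes; or Regulated Migrant (section 2)? yes; or not a Covered Entrant (section 7)? yes. So the applicant is an Assessable Resident.
Under section 5: the applicant holds a valid certificate of sponsorship? yes; and the applicant is a national of a visa-waiver state? no; and the application was made in-country? no. So the applicant is not a Tier IV National.
Under section 10: Assessable Resident (section 9)? yes; the applicant has provided biometric information? yes; Tier IV National (section 5)? no — 2 of 3 hold (need ≥2) → satisfied.
Under section 12: the applicant's previous leave was curtailed? no; or the applicant holds a valid certificate of sponsorship? yes. So the applicant is a Supervised Entrant.
Under section 6: the applicant's previous leave was curtailed? no; the application was made in-country? no; the applicant has no qualifying family member in the territory? yes — 1 of 3 hold (need ≥2) → not satisfied.
Under section 1: Supervised Entrant (section 12)? yes; and not a Tier V Visitor (section 6)? yes. So the applicant is a Licensed Resident.
Under section 3: Tier II Migrant (section 10)? yes; and not a Licensed Resident (section 1)? no. So the applicant is not a Tier I National.

Licensed Resident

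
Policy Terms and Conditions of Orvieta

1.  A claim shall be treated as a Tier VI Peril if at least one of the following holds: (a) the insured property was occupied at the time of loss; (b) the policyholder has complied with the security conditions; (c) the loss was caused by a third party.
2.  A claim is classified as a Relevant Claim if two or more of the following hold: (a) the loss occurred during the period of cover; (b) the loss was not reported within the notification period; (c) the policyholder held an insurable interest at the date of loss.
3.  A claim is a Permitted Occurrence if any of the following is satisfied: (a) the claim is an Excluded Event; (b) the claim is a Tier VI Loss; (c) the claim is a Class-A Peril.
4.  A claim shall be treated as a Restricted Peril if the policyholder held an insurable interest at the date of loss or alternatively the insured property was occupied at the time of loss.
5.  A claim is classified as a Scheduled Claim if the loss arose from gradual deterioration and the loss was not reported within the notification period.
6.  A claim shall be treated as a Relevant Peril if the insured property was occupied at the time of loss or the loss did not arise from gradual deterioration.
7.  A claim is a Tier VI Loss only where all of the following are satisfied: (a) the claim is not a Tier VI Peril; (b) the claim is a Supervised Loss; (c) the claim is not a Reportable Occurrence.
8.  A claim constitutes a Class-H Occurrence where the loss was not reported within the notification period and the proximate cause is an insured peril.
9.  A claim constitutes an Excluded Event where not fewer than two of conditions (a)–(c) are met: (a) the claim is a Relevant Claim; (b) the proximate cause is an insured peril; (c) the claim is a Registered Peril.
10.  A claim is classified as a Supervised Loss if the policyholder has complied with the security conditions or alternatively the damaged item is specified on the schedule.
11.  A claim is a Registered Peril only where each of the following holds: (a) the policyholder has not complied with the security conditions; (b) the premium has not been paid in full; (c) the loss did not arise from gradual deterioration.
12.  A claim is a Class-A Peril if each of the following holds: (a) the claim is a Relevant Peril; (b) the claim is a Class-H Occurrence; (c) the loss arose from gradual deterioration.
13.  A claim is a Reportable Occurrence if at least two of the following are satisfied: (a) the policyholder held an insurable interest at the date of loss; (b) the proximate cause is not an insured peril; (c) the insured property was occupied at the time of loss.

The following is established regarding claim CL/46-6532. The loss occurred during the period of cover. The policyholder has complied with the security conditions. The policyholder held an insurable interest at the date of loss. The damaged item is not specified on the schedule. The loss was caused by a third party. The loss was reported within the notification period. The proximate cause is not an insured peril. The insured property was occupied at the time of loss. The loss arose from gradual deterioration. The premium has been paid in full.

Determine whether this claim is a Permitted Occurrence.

No

paragraph 2 — Relevant Claim: the loss occurred during the period of cover? yes; the loss was not reported within the notification period? no; the policyholder held an insurable interest at the date of loss? yes — 2 of 3 hold (need ≥2) → satisfied.
paragraph 11 — Registered Peril: [the policyholder has not complied with the security conditions? no] AND [the premium has not been paid in full? no] AND [the loss did not arise from gradual deterioration? no] → not satisfied.
paragraph 9 — Excluded Event: Relevant Claim (paragraph 2)? yes; the proximate cause is an insured peril? no; Registered Peril (paragraph 11)? no — 1 of 3 hold (need ≥2) → not satisfied.
paragraph 1 — Tier VI Peril: [the insured property was occupied at the time of loss? yes] OR [the policyholder has complied with the security conditions? yes] OR [the loss was caused by a third party? yes] → satisfied.
paragraph 10 — Supervised Loss: [the policyholder has complied with the security conditions? yes] OR [the damaged item is specified on the schedule? no] → satisfied.
paragraph 13 — Reportable Occurrence: the policyholder held an insurable interest at the date of loss? yes; the proximate cause is not an insured peril? yes; the insured property was occupied at the time of loss? yes — 3 of 3 hold (need ≥2) → satisfied.
paragraph 7 — Tier VI Loss: [not a Tier VI Peril (paragraph 1)? no] AND [Supervised Loss (paragraph 10)? yes] AND [not a Reportable Occurrence (paragraph 13)? no] → not satisfied.
paragraph 6 — Relevant Peril: [the insured property was occupied at the time of loss? yes] OR [the loss did not arise from gradual deterioration? no] → satisfied.
paragraph 8 — Class-H Occurrence: [the loss was not reported within the notification period? no] AND [the proximate cause is an insured peril? no] → not satisfied.
paragraph 12 — Class-A Peril: [Relevant Peril (paragraph 6)? yes] AND [Class-H Occurrence (paragraph 8)? no] AND [the loss arose from gradual deterioration? yes] → not satisfied.
paragraph 3 — Permitted Occurrence: [Excluded Event (paragraph 9)? no] OR [Tier VI Loss (paragraph 7)? no] OR [Class-A Peril (paragraph 12)? no] → not satisfied.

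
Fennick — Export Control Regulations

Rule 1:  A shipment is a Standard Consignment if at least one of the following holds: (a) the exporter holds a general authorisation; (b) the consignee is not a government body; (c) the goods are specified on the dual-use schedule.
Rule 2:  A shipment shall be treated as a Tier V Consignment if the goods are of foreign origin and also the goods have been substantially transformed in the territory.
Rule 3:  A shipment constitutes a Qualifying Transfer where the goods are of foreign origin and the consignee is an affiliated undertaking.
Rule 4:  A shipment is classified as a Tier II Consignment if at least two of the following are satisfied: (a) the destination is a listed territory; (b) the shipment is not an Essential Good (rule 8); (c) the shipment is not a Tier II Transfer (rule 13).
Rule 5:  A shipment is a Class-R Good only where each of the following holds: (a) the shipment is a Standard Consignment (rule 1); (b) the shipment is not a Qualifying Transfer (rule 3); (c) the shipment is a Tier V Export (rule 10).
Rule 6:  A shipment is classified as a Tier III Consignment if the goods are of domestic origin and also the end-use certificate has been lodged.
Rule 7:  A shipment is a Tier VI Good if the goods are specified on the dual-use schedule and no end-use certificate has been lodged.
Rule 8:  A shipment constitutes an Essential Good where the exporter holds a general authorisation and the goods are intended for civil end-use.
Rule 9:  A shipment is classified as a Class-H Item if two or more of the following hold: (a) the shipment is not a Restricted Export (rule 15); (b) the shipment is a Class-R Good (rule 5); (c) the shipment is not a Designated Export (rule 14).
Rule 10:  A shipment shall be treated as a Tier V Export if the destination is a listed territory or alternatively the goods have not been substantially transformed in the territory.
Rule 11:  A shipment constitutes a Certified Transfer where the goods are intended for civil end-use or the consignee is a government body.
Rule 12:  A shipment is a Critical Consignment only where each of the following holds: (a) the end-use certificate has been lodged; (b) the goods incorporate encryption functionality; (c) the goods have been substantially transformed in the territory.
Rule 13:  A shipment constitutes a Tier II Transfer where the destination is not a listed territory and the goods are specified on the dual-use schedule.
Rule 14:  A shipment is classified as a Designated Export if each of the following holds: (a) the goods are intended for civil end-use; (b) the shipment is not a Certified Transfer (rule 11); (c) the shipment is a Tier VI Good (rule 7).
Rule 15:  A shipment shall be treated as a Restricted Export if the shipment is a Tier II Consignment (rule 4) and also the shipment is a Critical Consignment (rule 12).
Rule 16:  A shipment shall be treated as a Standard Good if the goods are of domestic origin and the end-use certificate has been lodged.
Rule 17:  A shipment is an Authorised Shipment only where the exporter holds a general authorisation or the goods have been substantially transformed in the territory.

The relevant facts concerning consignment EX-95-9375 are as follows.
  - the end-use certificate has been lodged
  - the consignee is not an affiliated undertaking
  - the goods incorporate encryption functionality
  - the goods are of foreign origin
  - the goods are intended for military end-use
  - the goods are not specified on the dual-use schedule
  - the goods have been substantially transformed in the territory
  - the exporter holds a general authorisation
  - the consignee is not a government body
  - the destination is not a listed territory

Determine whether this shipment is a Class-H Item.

rule 8 — Essential Good: [the exporter holds a general authorisation? yes] AND [the goods are intended for civil end-use? no] → not satisfied.
rule 13 — Tier II Transfer: [the destination is not a listed territory? yes] AND [the goods are specified on the dual-use schedule? no] → not satisfied.
rule 4 — Tier II Consignment: the destination is a listed territory? no; not an Essential Good (rule 8)? yes; not a Tier II Transfer (rule 13)? yes — 2 of 3 hold (need ≥2) → satisfied.
rule 12 — Critical Consignment: [the end-use certificate has been lodged? yes] AND [the goods incorporate encryption functionality? yes] AND [the goods have been substantially transformed in the territory? yes] → satisfied.
rule 15 — Restricted Export: [Tier II Consignment (rule 4)? yes] AND [Critical Consignment (rule 12)? yes] → satisfied.
rule 1 — Standard Consignment: [the exporter holds a general authorisation? yes] OR [the consignee is not a government body? yes] OR [the goods are specified on the dual-use schedule? no] → satisfied.
rule 3 — Qualifying Transfer: [the goods are of foreign origin? yes] AND [the consignee is an affiliated undertaking? no] → not satisfied.
rule 10 — Tier V Export: [the destination is a listed territory? no] OR [the goods have not been substantially transformed in the territory? no] → not satisfied.
rule 5 — Class-R Good: [Standard Consignment (rule 1)? yes] AND [not a Qualifying Transfer (rule 3)? yes] AND [Tier V Export (rule 10)? no] → not satisfied.
rule 11 — Certified Transfer: [the goods are intended for civil end-use? no] OR [the consignee is a government body? no] → not satisfied.
rule 7 — Tier VI Good: [the goods are specified on the dual-use schedule? no] AND [no end-use certificate has been lodged? no] → not satisfied.
rule 14 — Designated Export: [the goods are intended for civil end-use? no] AND [not a Certified Transfer (rule 11)? yes] AND [Tier VI Good (rule 7)? no] → not satisfied.
rule 9 — Class-H Item: not a Restricted Export (rule 15)? no; Class-R Good (rule 5)? no; not a Designated Export (rule 14)? yes — 1 of 3 hold (need ≥2) → not satisfied.

No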